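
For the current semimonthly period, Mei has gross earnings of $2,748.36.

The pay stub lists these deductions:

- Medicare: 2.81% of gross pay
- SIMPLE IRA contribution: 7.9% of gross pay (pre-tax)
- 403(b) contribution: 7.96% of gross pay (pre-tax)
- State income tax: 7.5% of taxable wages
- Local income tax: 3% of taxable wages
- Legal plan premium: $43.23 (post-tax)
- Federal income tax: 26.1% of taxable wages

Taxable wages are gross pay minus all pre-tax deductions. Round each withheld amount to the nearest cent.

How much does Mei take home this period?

$1,345.65

403(b) contribution: $2,748.36 × 0.0796 = $218.77
SIMPLE IRA contribution: $2,748.36 × 0.079 = $217.12
Pre-tax total = $218.77 + $217.12 = $435.89
Taxable wages = $2,748.36 − $435.89 = $2,312.47
Federal income tax: $2,312.47 × 0.261 = $603.55
State income tax: $2,312.47 × 0.075 = $173.44
Local income tax: $2,312.47 × 0.03 = $69.37
Medicare: $2,748.36 × 0.0281 = $77.23
Legal plan premium: $43.23
Total deductions = $218.77 + $217.12 + $603.55 + $173.44 + $69.37 + $77.23 + $43.23 = $1,402.71
Net pay = $2,748.36 − $1,402.71 = $1,345.65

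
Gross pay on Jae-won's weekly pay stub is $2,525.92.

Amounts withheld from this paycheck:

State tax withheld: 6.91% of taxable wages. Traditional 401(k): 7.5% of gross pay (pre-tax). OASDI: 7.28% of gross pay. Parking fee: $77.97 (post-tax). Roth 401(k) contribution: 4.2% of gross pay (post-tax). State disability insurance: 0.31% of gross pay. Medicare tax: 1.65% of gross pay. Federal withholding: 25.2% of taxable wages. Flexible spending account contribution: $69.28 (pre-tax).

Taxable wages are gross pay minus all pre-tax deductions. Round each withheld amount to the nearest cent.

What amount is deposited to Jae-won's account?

$1,121.75

Traditional 401(k): $2,525.92 × 0.075 = $189.44
Flexible spending account contribution: $69.28
Pre-tax total = $189.44 + $69.28 = $258.72
Taxable wages = $2,525.92 − $258.72 = $2,267.20
Federal withholding: $2,267.20 × 0.252 = $571.33
State tax withheld: $2,267.20 × 0.0691 = $156.66
State disability insurance: $2,525.92 × 0.0031 = $7.83
Medicare tax: $2,525.92 × 0.0165 = $41.68
OASDI: $2,525.92 × 0.0728 = $183.89
Parking fee: $77.97
Roth 401(k) contribution: $2,525.92 × 0.042 = $106.09
Total deductions = $189.44 + $69.28 + $571.33 + $156.66 + $7.83 + $41.68 + $183.89 + $77.97 + $106.09 = $1,404.17
Net pay = $2,525.92 − $1,404.17 = $1,121.75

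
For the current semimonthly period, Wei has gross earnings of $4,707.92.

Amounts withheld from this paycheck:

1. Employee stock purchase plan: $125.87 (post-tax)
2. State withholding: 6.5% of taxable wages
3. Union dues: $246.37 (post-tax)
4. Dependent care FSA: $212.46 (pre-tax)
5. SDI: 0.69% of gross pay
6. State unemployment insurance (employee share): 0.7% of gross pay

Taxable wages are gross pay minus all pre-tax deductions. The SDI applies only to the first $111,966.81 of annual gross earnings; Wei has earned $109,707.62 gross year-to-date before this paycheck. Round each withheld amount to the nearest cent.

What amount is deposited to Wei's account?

$3,782.47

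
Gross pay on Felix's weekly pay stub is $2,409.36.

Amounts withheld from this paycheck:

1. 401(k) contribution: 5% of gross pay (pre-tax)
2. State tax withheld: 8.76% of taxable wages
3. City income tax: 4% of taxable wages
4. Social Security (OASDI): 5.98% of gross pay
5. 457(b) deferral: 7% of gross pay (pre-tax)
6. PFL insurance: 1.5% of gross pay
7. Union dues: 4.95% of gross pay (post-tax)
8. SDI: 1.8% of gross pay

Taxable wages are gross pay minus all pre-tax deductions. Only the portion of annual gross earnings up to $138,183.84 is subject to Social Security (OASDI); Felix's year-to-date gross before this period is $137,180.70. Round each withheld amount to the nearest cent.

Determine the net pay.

457(b) deferral: $2,409.36 × 0.07 = $168.66
401(k) contribution: $2,409.36 × 0.05 = $120.47
Pre-tax total = $168.66 + $120.47 = $289.13
Taxable wages = $2,409.36 − $289.13 = $2,120.23
State tax withheld: $2,120.23 × 0.0876 = $185.73
City income tax: $2,120.23 × 0.04 = $84.81
Social Security (OASDI): only $138,183.84 − $137,180.70 = $1,003.14 of this check is subject → $1,003.14 × 0.0598 = $59.99
PFL insurance: $2,409.36 × 0.015 = $36.14
SDI: $2,409.36 × 0.018 = $43.37
Union dues: $2,409.36 × 0.0495 = $119.26
Total deductions = $168.66 + $120.47 + $185.73 + $84.81 + $59.99 + $36.14 + $43.37 + $119.26 = $818.43
Net pay = $2,409.36 − $818.43 = $1,590.93

$1,590.93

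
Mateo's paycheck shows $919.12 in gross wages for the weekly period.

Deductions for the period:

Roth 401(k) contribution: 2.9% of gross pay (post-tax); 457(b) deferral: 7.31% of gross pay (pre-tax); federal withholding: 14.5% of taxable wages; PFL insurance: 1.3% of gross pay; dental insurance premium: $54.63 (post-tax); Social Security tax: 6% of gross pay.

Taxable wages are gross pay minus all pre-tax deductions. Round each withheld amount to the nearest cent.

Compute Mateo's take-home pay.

457(b) deferral: $919.12 × 0.0731 = $67.19
Taxable wages = $919.12 − $67.19 = $851.93
Federal withholding: $851.93 × 0.145 = $123.53
Social Security tax: $919.12 × 0.06 = $55.15
PFL insurance: $919.12 × 0.013 = $11.95
Roth 401(k) contribution: $919.12 × 0.029 = $26.65
Dental insurance premium: $54.63
Total deductions = $67.19 + $123.53 + $55.15 + $11.95 + $26.65 + $54.63 = $339.10
Net pay = $919.12 − $339.10 = $580.02

$580.02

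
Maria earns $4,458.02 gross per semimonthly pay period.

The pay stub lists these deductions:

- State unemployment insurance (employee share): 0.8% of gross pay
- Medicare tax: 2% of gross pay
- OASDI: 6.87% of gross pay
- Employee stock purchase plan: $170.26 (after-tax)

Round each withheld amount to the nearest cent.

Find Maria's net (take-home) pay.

$3,856.67

OASDI: $4,458.02 × 0.0687 = $306.27
Medicare tax: $4,458.02 × 0.02 = $89.16
State unemployment insurance (employee share): $4,458.02 × 0.008 = $35.66
Employee stock purchase plan: $170.26
Total deductions = $306.27 + $89.16 + $35.66 + $170.26 = $601.35
Net pay = $4,458.02 − $601.35 = $3,856.67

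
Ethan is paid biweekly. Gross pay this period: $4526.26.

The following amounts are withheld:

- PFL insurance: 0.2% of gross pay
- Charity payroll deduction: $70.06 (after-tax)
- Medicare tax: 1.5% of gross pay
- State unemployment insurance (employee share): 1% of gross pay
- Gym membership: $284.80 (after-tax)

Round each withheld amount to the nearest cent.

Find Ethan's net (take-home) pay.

$4049.20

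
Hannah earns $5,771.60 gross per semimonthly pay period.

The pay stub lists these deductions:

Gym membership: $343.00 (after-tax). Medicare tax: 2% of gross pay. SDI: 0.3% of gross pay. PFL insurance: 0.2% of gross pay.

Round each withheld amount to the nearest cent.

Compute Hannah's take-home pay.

$5,284.32

SDI: $5,771.60 × 0.003 = $17.31
Medicare tax: $5,771.60 × 0.02 = $115.43
PFL insurance: $5,771.60 × 0.002 = $11.54
Gym membership: $343.00
Total deductions = $17.31 + $115.43 + $11.54 + $343.00 = $487.28
Net pay = $5,771.60 − $487.28 = $5,284.32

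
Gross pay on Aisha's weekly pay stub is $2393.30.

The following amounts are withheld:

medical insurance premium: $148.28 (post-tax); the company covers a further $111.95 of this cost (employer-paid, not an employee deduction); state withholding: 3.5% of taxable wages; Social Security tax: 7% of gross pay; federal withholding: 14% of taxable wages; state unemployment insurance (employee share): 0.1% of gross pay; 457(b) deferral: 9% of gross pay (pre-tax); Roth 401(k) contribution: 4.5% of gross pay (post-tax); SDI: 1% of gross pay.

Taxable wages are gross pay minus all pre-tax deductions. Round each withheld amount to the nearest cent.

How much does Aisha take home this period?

457(b) deferral: $2393.30 × 0.09 = $215.40
Taxable wages = $2393.30 − $215.40 = $2177.90
Federal withholding: $2177.90 × 0.14 = $304.91
State withholding: $2177.90 × 0.035 = $76.23
Social Security tax: $2393.30 × 0.07 = $167.53
SDI: $2393.30 × 0.01 = $23.93
State unemployment insurance (employee share): $2393.30 × 0.001 = $2.39
Roth 401(k) contribution: $2393.30 × 0.045 = $107.70
Medical insurance premium: $148.28
(Employer's $111.95 toward medical insurance premium is not withheld from the employee.)
Total deductions = $215.40 + $304.91 + $76.23 + $167.53 + $23.93 + $2.39 + $107.70 + $148.28 = $1046.37
Net pay = $2393.30 − $1046.37 = $1346.93

$1346.93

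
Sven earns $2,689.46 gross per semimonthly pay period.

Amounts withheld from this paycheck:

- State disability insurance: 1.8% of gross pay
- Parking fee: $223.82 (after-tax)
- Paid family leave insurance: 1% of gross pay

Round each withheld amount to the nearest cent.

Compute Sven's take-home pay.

Paid family leave insurance: $2,689.46 × 0.01 = $26.89
State disability insurance: $2,689.46 × 0.018 = $48.41
Parking fee: $223.82
Total deductions = $26.89 + $48.41 + $223.82 = $299.12
Net pay = $2,689.46 − $299.12 = $2,390.34

$2,390.34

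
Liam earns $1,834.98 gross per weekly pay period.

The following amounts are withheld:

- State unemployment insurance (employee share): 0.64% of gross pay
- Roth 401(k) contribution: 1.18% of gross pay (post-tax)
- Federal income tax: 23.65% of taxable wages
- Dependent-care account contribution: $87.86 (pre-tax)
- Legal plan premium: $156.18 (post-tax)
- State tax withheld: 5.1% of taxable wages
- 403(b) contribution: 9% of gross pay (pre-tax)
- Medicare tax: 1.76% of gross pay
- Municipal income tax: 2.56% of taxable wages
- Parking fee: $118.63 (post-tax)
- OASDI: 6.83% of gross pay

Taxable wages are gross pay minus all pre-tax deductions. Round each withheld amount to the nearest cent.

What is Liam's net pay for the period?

403(b) contribution: $1,834.98 × 0.09 = $165.15
Dependent-care account contribution: $87.86
Pre-tax total = $165.15 + $87.86 = $253.01
Taxable wages = $1,834.98 − $253.01 = $1,581.97
State tax withheld: $1,581.97 × 0.051 = $80.68
Municipal income tax: $1,581.97 × 0.0256 = $40.50
Federal income tax: $1,581.97 × 0.2365 = $374.14
State unemployment insurance (employee share): $1,834.98 × 0.0064 = $11.74
OASDI: $1,834.98 × 0.0683 = $125.33
Medicare tax: $1,834.98 × 0.0176 = $32.30
Legal plan premium: $156.18
Parking fee: $118.63
Roth 401(k) contribution: $1,834.98 × 0.0118 = $21.65
Total deductions = $165.15 + $87.86 + $80.68 + $40.50 + $374.14 + $11.74 + $125.33 + $32.30 + $156.18 + $118.63 + $21.65 = $1,214.16
Net pay = $1,834.98 − $1,214.16 = $620.82

$620.82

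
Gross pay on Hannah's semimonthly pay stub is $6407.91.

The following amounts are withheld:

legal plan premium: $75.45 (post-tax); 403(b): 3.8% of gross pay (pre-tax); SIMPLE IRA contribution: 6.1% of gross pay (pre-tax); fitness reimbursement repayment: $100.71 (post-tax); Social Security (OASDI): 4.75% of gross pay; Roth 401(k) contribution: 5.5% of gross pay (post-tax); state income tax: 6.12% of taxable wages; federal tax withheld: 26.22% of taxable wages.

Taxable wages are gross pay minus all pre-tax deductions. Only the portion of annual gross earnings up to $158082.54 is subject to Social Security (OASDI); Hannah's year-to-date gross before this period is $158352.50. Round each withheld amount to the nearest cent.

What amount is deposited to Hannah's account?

403(b): $6407.91 × 0.038 = $243.50
SIMPLE IRA contribution: $6407.91 × 0.061 = $390.88
Pre-tax total = $243.50 + $390.88 = $634.38
Taxable wages = $6407.91 − $634.38 = $5773.53
State income tax: $5773.53 × 0.0612 = $353.34
Federal tax withheld: $5773.53 × 0.2622 = $1513.82
Social Security (OASDI): annual cap $158082.54 already reached (YTD $158352.50), so $0.00
Roth 401(k) contribution: $6407.91 × 0.055 = $352.44
Legal plan premium: $75.45
Fitness reimbursement repayment: $100.71
Total deductions = $243.50 + $390.88 + $353.34 + $1513.82 + $0.00 + $352.44 + $75.45 + $100.71 = $3030.14
Net pay = $6407.91 − $3030.14 = $3377.77

$3377.77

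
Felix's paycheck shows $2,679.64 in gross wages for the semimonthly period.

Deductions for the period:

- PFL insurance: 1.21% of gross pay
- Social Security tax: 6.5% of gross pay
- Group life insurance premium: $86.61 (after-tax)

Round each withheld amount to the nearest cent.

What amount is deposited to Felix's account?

$2,386.43

Social Security tax: $2,679.64 × 0.065 = $174.18
PFL insurance: $2,679.64 × 0.0121 = $32.42
Group life insurance premium: $86.61
Total deductions = $174.18 + $32.42 + $86.61 = $293.21
Net pay = $2,679.64 − $293.21 = $2,386.43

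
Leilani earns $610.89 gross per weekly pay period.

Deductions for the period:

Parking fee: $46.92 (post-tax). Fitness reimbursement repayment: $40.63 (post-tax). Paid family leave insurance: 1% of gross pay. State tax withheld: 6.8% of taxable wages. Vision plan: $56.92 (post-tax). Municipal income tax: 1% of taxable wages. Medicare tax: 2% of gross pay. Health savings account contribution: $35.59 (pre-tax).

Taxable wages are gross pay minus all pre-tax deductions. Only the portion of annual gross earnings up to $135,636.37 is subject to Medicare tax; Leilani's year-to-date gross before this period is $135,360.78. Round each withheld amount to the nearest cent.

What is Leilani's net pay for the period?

$374.34

Health savings account contribution: $35.59
Taxable wages = $610.89 − $35.59 = $575.30
Municipal income tax: $575.30 × 0.01 = $5.75
State tax withheld: $575.30 × 0.068 = $39.12
Medicare tax: only $135,636.37 − $135,360.78 = $275.59 of this check is subject → $275.59 × 0.02 = $5.51
Paid family leave insurance: $610.89 × 0.01 = $6.11
Parking fee: $46.92
Fitness reimbursement repayment: $40.63
Vision plan: $56.92
Total deductions = $35.59 + $5.75 + $39.12 + $5.51 + $6.11 + $46.92 + $40.63 + $56.92 = $236.55
Net pay = $610.89 − $236.55 = $374.34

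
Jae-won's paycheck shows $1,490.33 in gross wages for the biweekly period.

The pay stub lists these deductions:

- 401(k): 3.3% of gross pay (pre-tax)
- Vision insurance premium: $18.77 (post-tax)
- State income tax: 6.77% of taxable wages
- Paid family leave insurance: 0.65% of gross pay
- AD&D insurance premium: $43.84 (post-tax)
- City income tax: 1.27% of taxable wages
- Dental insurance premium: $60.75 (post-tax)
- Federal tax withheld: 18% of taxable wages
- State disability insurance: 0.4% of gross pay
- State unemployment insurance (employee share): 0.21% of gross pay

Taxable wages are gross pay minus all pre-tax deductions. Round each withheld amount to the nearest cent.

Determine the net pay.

$923.73

401(k): $1,490.33 × 0.033 = $49.18
Taxable wages = $1,490.33 − $49.18 = $1,441.15
Federal tax withheld: $1,441.15 × 0.18 = $259.41
City income tax: $1,441.15 × 0.0127 = $18.30
State income tax: $1,441.15 × 0.0677 = $97.57
State unemployment insurance (employee share): $1,490.33 × 0.0021 = $3.13
State disability insurance: $1,490.33 × 0.004 = $5.96
Paid family leave insurance: $1,490.33 × 0.0065 = $9.69
Dental insurance premium: $60.75
Vision insurance premium: $18.77
AD&D insurance premium: $43.84
Total deductions = $49.18 + $259.41 + $18.30 + $97.57 + $3.13 + $5.96 + $9.69 + $60.75 + $18.77 + $43.84 = $566.60
Net pay = $1,490.33 − $566.60 = $923.73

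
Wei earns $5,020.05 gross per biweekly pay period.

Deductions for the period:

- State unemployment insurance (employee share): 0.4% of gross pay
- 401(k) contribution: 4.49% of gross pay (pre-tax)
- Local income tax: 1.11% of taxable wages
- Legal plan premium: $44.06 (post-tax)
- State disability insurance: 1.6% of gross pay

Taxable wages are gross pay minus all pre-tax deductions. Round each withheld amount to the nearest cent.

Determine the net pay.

$4,596.97

401(k) contribution: $5,020.05 × 0.0449 = $225.40
Taxable wages = $5,020.05 − $225.40 = $4,794.65
Local income tax: $4,794.65 × 0.0111 = $53.22
State disability insurance: $5,020.05 × 0.016 = $80.32
State unemployment insurance (employee share): $5,020.05 × 0.004 = $20.08
Legal plan premium: $44.06
Total deductions = $225.40 + $53.22 + $80.32 + $20.08 + $44.06 = $423.08
Net pay = $5,020.05 − $423.08 = $4,596.97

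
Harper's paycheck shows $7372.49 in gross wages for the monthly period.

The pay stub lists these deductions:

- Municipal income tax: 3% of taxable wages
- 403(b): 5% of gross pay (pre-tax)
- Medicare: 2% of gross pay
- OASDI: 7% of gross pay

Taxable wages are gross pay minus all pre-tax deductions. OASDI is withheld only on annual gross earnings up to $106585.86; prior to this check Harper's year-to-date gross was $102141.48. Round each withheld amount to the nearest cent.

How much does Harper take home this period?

$6335.19

403(b): $7372.49 × 0.05 = $368.62
Taxable wages = $7372.49 − $368.62 = $7003.87
Municipal income tax: $7003.87 × 0.03 = $210.12
Medicare: $7372.49 × 0.02 = $147.45
OASDI: only $106585.86 − $102141.48 = $4444.38 of this check is subject → $4444.38 × 0.07 = $311.11
Total deductions = $368.62 + $210.12 + $147.45 + $311.11 = $1037.30
Net pay = $7372.49 − $1037.30 = $6335.19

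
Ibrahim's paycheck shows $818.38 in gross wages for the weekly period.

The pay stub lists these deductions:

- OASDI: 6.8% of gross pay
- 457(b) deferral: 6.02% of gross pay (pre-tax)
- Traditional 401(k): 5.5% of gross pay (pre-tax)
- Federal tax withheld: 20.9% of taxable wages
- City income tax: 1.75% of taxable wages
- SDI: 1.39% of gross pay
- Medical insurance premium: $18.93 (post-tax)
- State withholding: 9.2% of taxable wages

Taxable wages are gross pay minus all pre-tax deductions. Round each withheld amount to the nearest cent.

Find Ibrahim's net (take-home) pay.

$407.51

457(b) deferral: $818.38 × 0.0602 = $49.27
Traditional 401(k): $818.38 × 0.055 = $45.01
Pre-tax total = $49.27 + $45.01 = $94.28
Taxable wages = $818.38 − $94.28 = $724.10
State withholding: $724.10 × 0.092 = $66.62
Federal tax withheld: $724.10 × 0.209 = $151.34
City income tax: $724.10 × 0.0175 = $12.67
SDI: $818.38 × 0.0139 = $11.38
OASDI: $818.38 × 0.068 = $55.65
Medical insurance premium: $18.93
Total deductions = $49.27 + $45.01 + $66.62 + $151.34 + $12.67 + $11.38 + $55.65 + $18.93 = $410.87
Net pay = $818.38 − $410.87 = $407.51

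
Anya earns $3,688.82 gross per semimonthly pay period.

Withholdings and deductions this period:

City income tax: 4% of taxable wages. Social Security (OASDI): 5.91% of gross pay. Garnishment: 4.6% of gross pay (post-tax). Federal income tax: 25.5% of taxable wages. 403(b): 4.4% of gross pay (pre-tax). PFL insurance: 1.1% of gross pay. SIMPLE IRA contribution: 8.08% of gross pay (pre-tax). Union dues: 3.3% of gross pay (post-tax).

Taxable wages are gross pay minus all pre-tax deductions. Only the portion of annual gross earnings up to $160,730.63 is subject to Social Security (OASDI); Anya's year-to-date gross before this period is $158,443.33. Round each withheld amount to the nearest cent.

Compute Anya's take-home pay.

403(b): $3,688.82 × 0.044 = $162.31
SIMPLE IRA contribution: $3,688.82 × 0.0808 = $298.06
Pre-tax total = $162.31 + $298.06 = $460.37
Taxable wages = $3,688.82 − $460.37 = $3,228.45
Federal income tax: $3,228.45 × 0.255 = $823.25
City income tax: $3,228.45 × 0.04 = $129.14
Social Security (OASDI): only $160,730.63 − $158,443.33 = $2,287.30 of this check is subject → $2,287.30 × 0.0591 = $135.18
PFL insurance: $3,688.82 × 0.011 = $40.58
Garnishment: $3,688.82 × 0.046 = $169.69
Union dues: $3,688.82 × 0.033 = $121.73
Total deductions = $162.31 + $298.06 + $823.25 + $129.14 + $135.18 + $40.58 + $169.69 + $121.73 = $1,879.94
Net pay = $3,688.82 − $1,879.94 = $1,808.88

$1,808.88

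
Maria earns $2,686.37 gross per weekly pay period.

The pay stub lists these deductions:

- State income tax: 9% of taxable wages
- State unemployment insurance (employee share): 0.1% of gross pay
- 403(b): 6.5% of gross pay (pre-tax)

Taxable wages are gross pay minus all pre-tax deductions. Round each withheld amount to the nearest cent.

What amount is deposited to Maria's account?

$2,283.01

403(b): $2,686.37 × 0.065 = $174.61
Taxable wages = $2,686.37 − $174.61 = $2,511.76
State income tax: $2,511.76 × 0.09 = $226.06
State unemployment insurance (employee share): $2,686.37 × 0.001 = $2.69
Total deductions = $174.61 + $226.06 + $2.69 = $403.36
Net pay = $2,686.37 − $403.36 = $2,283.01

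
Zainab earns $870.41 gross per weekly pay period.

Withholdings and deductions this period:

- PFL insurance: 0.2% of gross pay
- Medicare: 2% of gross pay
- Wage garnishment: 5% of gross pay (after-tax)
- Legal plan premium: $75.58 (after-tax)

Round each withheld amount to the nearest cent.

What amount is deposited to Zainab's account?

Medicare: $870.41 × 0.02 = $17.41
PFL insurance: $870.41 × 0.002 = $1.74
Legal plan premium: $75.58
Wage garnishment: $870.41 × 0.05 = $43.52
Total deductions = $17.41 + $1.74 + $75.58 + $43.52 = $138.25
Net pay = $870.41 − $138.25 = $732.16

$732.16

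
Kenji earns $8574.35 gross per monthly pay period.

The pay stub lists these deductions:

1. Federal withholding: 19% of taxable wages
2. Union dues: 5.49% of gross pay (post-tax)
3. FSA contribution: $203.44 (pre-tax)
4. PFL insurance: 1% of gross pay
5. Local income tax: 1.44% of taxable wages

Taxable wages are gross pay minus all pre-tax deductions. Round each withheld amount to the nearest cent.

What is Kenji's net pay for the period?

FSA contribution: $203.44
Taxable wages = $8574.35 − $203.44 = $8370.91
Federal withholding: $8370.91 × 0.19 = $1590.47
Local income tax: $8370.91 × 0.0144 = $120.54
PFL insurance: $8574.35 × 0.01 = $85.74
Union dues: $8574.35 × 0.0549 = $470.73
Total deductions = $203.44 + $1590.47 + $120.54 + $85.74 + $470.73 = $2470.92
Net pay = $8574.35 − $2470.92 = $6103.43

$6103.43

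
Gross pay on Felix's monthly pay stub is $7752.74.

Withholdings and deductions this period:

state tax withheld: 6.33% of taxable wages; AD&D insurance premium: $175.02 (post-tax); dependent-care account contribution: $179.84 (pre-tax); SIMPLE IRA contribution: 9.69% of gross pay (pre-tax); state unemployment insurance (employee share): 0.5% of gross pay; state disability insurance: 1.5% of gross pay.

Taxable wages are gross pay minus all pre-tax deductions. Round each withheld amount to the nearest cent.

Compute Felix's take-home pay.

SIMPLE IRA contribution: $7752.74 × 0.0969 = $751.24
Dependent-care account contribution: $179.84
Pre-tax total = $751.24 + $179.84 = $931.08
Taxable wages = $7752.74 − $931.08 = $6821.66
State tax withheld: $6821.66 × 0.0633 = $431.81
State unemployment insurance (employee share): $7752.74 × 0.005 = $38.76
State disability insurance: $7752.74 × 0.015 = $116.29
AD&D insurance premium: $175.02
Total deductions = $751.24 + $179.84 + $431.81 + $38.76 + $116.29 + $175.02 = $1692.96
Net pay = $7752.74 − $1692.96 = $6059.78

$6059.78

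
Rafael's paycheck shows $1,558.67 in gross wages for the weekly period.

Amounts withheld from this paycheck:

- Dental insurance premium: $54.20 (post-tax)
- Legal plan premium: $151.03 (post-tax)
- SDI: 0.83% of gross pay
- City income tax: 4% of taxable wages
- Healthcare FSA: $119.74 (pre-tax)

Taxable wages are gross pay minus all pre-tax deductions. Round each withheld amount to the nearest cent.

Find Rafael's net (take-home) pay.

$1,163.20

Healthcare FSA: $119.74
Taxable wages = $1,558.67 − $119.74 = $1,438.93
City income tax: $1,438.93 × 0.04 = $57.56
SDI: $1,558.67 × 0.0083 = $12.94
Dental insurance premium: $54.20
Legal plan premium: $151.03
Total deductions = $119.74 + $57.56 + $12.94 + $54.20 + $151.03 = $395.47
Net pay = $1,558.67 − $395.47 = $1,163.20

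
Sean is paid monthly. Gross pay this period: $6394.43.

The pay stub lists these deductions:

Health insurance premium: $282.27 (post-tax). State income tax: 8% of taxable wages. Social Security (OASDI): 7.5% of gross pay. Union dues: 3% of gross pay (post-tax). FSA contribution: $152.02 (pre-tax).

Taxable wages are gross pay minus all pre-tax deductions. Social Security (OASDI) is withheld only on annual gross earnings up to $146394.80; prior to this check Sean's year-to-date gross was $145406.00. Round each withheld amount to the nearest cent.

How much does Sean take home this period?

$5194.76

FSA contribution: $152.02
Taxable wages = $6394.43 − $152.02 = $6242.41
State income tax: $6242.41 × 0.08 = $499.39
Social Security (OASDI): only $146394.80 − $145406.00 = $988.80 of this check is subject → $988.80 × 0.075 = $74.16
Health insurance premium: $282.27
Union dues: $6394.43 × 0.03 = $191.83
Total deductions = $152.02 + $499.39 + $74.16 + $282.27 + $191.83 = $1199.67
Net pay = $6394.43 − $1199.67 = $5194.76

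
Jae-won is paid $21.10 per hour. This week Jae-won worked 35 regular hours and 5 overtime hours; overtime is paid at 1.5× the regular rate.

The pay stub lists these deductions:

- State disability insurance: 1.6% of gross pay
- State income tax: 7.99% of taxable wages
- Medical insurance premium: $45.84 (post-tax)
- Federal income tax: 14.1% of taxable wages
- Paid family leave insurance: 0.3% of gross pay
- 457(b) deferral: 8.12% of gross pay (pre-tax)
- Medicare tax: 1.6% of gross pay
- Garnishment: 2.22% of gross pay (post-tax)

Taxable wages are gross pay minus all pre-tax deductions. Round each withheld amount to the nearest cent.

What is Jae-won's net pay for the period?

$544.79

Regular pay: 35 × $21.10 = $738.50
Overtime pay: 5 × $21.10 × 1.5 = $158.25
Gross pay = $738.50 + $158.25 = $896.75
457(b) deferral: $896.75 × 0.0812 = $72.82
Taxable wages = $896.75 − $72.82 = $823.93
Federal income tax: $823.93 × 0.141 = $116.17
State income tax: $823.93 × 0.0799 = $65.83
Medicare tax: $896.75 × 0.016 = $14.35
State disability insurance: $896.75 × 0.016 = $14.35
Paid family leave insurance: $896.75 × 0.003 = $2.69
Medical insurance premium: $45.84
Garnishment: $896.75 × 0.0222 = $19.91
Total deductions = $72.82 + $116.17 + $65.83 + $14.35 + $14.35 + $2.69 + $45.84 + $19.91 = $351.96
Net pay = $896.75 − $351.96 = $544.79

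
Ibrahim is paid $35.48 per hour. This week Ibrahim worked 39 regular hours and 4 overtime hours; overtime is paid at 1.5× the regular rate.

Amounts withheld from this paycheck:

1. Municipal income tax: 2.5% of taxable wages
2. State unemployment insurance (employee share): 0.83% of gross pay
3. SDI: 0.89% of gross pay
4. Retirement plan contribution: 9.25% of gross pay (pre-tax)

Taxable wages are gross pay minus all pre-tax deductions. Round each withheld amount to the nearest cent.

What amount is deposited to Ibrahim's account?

$1,385.23

Regular pay: 39 × $35.48 = $1,383.72
Overtime pay: 4 × $35.48 × 1.5 = $212.88
Gross pay = $1,383.72 + $212.88 = $1,596.60
Retirement plan contribution: $1,596.60 × 0.0925 = $147.69
Taxable wages = $1,596.60 − $147.69 = $1,448.91
Municipal income tax: $1,448.91 × 0.025 = $36.22
State unemployment insurance (employee share): $1,596.60 × 0.0083 = $13.25
SDI: $1,596.60 × 0.0089 = $14.21
Total deductions = $147.69 + $36.22 + $13.25 + $14.21 = $211.37
Net pay = $1,596.60 − $211.37 = $1,385.23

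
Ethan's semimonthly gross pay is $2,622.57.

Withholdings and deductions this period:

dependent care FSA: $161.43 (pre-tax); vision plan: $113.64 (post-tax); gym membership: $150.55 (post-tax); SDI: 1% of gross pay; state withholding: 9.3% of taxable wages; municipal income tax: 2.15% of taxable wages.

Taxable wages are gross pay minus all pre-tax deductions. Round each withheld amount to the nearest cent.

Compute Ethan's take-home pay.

Dependent care FSA: $161.43
Taxable wages = $2,622.57 − $161.43 = $2,461.14
Municipal income tax: $2,461.14 × 0.0215 = $52.91
State withholding: $2,461.14 × 0.093 = $228.89
SDI: $2,622.57 × 0.01 = $26.23
Gym membership: $150.55
Vision plan: $113.64
Total deductions = $161.43 + $52.91 + $228.89 + $26.23 + $150.55 + $113.64 = $733.65
Net pay = $2,622.57 − $733.65 = $1,888.92

$1,888.92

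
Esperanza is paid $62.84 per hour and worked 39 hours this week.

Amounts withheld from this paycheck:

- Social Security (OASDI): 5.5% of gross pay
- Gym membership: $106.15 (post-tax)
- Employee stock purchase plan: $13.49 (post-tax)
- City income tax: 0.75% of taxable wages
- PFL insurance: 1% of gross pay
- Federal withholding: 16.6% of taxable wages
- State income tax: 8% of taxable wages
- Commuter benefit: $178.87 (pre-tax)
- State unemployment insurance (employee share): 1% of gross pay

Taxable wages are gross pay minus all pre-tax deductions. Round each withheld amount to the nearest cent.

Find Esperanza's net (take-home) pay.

$1,392.52

Gross pay: 39 × $62.84 = $2,450.76
Commuter benefit: $178.87
Taxable wages = $2,450.76 − $178.87 = $2,271.89
State income tax: $2,271.89 × 0.08 = $181.75
Federal withholding: $2,271.89 × 0.166 = $377.13
City income tax: $2,271.89 × 0.0075 = $17.04
State unemployment insurance (employee share): $2,450.76 × 0.01 = $24.51
PFL insurance: $2,450.76 × 0.01 = $24.51
Social Security (OASDI): $2,450.76 × 0.055 = $134.79
Employee stock purchase plan: $13.49
Gym membership: $106.15
Total deductions = $178.87 + $181.75 + $377.13 + $17.04 + $24.51 + $24.51 + $134.79 + $13.49 + $106.15 = $1,058.24
Net pay = $2,450.76 − $1,058.24 = $1,392.52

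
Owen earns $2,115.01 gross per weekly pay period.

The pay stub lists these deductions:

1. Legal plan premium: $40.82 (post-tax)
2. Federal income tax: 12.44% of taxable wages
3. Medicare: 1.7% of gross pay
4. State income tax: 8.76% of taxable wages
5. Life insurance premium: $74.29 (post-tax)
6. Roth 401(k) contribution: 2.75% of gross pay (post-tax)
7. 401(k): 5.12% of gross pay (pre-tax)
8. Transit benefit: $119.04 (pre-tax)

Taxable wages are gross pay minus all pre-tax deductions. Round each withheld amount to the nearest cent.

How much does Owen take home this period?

$1,278.26

Transit benefit: $119.04
401(k): $2,115.01 × 0.0512 = $108.29
Pre-tax total = $119.04 + $108.29 = $227.33
Taxable wages = $2,115.01 − $227.33 = $1,887.68
State income tax: $1,887.68 × 0.0876 = $165.36
Federal income tax: $1,887.68 × 0.1244 = $234.83
Medicare: $2,115.01 × 0.017 = $35.96
Legal plan premium: $40.82
Life insurance premium: $74.29
Roth 401(k) contribution: $2,115.01 × 0.0275 = $58.16
Total deductions = $119.04 + $108.29 + $165.36 + $234.83 + $35.96 + $40.82 + $74.29 + $58.16 = $836.75
Net pay = $2,115.01 − $836.75 = $1,278.26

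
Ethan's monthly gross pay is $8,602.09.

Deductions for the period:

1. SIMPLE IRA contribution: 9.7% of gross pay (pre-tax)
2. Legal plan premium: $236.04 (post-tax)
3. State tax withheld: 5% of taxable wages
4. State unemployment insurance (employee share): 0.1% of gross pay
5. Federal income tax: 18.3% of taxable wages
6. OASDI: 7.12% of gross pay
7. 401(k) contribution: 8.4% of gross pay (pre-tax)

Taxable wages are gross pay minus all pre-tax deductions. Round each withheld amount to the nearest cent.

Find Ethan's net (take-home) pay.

401(k) contribution: $8,602.09 × 0.084 = $722.58
SIMPLE IRA contribution: $8,602.09 × 0.097 = $834.40
Pre-tax total = $722.58 + $834.40 = $1,556.98
Taxable wages = $8,602.09 − $1,556.98 = $7,045.11
State tax withheld: $7,045.11 × 0.05 = $352.26
Federal income tax: $7,045.11 × 0.183 = $1,289.26
OASDI: $8,602.09 × 0.0712 = $612.47
State unemployment insurance (employee share): $8,602.09 × 0.001 = $8.60
Legal plan premium: $236.04
Total deductions = $722.58 + $834.40 + $352.26 + $1,289.26 + $612.47 + $8.60 + $236.04 = $4,055.61
Net pay = $8,602.09 − $4,055.61 = $4,546.48

$4,546.48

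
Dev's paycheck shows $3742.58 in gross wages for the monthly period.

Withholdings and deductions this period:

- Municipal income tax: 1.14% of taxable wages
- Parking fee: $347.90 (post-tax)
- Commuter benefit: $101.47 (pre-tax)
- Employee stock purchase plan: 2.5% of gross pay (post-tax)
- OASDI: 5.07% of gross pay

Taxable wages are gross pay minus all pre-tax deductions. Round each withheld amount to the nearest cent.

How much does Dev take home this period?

$2968.39

Commuter benefit: $101.47
Taxable wages = $3742.58 − $101.47 = $3641.11
Municipal income tax: $3641.11 × 0.0114 = $41.51
OASDI: $3742.58 × 0.0507 = $189.75
Parking fee: $347.90
Employee stock purchase plan: $3742.58 × 0.025 = $93.56
Total deductions = $101.47 + $41.51 + $189.75 + $347.90 + $93.56 = $774.19
Net pay = $3742.58 − $774.19 = $2968.39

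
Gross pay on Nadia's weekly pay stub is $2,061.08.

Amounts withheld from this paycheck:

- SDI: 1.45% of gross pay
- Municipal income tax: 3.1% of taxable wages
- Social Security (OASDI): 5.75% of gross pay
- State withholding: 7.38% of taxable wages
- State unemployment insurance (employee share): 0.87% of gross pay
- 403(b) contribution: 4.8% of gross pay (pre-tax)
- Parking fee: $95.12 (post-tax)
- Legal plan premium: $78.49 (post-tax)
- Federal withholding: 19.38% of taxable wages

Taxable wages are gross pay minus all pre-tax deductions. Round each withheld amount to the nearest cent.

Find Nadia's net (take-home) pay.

$1,036.31

403(b) contribution: $2,061.08 × 0.048 = $98.93
Taxable wages = $2,061.08 − $98.93 = $1,962.15
State withholding: $1,962.15 × 0.0738 = $144.81
Federal withholding: $1,962.15 × 0.1938 = $380.26
Municipal income tax: $1,962.15 × 0.031 = $60.83
Social Security (OASDI): $2,061.08 × 0.0575 = $118.51
SDI: $2,061.08 × 0.0145 = $29.89
State unemployment insurance (employee share): $2,061.08 × 0.0087 = $17.93
Legal plan premium: $78.49
Parking fee: $95.12
Total deductions = $98.93 + $144.81 + $380.26 + $60.83 + $118.51 + $29.89 + $17.93 + $78.49 + $95.12 = $1,024.77
Net pay = $2,061.08 − $1,024.77 = $1,036.31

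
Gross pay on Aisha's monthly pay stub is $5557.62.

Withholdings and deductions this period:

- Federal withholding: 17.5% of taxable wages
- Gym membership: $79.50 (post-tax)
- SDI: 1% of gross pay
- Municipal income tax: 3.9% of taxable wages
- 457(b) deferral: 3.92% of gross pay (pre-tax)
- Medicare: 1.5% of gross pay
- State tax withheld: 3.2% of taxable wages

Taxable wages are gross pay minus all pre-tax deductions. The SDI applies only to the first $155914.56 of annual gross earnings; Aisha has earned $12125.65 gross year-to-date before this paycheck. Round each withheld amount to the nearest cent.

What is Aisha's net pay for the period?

457(b) deferral: $5557.62 × 0.0392 = $217.86
Taxable wages = $5557.62 − $217.86 = $5339.76
State tax withheld: $5339.76 × 0.032 = $170.87
Federal withholding: $5339.76 × 0.175 = $934.46
Municipal income tax: $5339.76 × 0.039 = $208.25
Medicare: $5557.62 × 0.015 = $83.36
SDI: cap not yet reached, full $5557.62 is subject → $5557.62 × 0.01 = $55.58
Gym membership: $79.50
Total deductions = $217.86 + $170.87 + $934.46 + $208.25 + $83.36 + $55.58 + $79.50 = $1749.88
Net pay = $5557.62 − $1749.88 = $3807.74

$3807.74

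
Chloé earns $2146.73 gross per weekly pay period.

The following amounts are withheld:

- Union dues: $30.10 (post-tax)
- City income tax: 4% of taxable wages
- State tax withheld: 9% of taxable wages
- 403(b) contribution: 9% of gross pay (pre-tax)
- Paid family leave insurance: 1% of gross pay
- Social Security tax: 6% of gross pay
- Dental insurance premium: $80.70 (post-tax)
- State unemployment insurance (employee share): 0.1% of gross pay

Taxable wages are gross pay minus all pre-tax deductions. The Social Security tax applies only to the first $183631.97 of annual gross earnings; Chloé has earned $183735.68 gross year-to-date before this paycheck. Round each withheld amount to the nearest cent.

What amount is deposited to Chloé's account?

403(b) contribution: $2146.73 × 0.09 = $193.21
Taxable wages = $2146.73 − $193.21 = $1953.52
State tax withheld: $1953.52 × 0.09 = $175.82
City income tax: $1953.52 × 0.04 = $78.14
Paid family leave insurance: $2146.73 × 0.01 = $21.47
State unemployment insurance (employee share): $2146.73 × 0.001 = $2.15
Social Security tax: annual cap $183631.97 already reached (YTD $183735.68), so $0.00
Dental insurance premium: $80.70
Union dues: $30.10
Total deductions = $193.21 + $175.82 + $78.14 + $21.47 + $2.15 + $0.00 + $80.70 + $30.10 = $581.59
Net pay = $2146.73 − $581.59 = $1565.14

$1565.14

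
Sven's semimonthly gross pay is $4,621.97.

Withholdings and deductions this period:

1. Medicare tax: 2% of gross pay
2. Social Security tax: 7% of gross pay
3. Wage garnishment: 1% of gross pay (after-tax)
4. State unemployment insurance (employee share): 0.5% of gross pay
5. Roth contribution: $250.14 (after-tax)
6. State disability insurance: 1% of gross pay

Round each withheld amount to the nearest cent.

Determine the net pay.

$3,840.30

Social Security tax: $4,621.97 × 0.07 = $323.54
State disability insurance: $4,621.97 × 0.01 = $46.22
State unemployment insurance (employee share): $4,621.97 × 0.005 = $23.11
Medicare tax: $4,621.97 × 0.02 = $92.44
Wage garnishment: $4,621.97 × 0.01 = $46.22
Roth contribution: $250.14
Total deductions = $323.54 + $46.22 + $23.11 + $92.44 + $46.22 + $250.14 = $781.67
Net pay = $4,621.97 − $781.67 = $3,840.30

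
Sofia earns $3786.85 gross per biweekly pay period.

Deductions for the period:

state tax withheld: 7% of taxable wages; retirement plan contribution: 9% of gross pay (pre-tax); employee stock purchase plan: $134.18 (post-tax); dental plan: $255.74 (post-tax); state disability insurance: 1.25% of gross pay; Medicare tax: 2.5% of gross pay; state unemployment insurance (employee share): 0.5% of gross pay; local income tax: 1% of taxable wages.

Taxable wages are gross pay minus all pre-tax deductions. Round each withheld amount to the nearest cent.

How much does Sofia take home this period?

$2619.49

Retirement plan contribution: $3786.85 × 0.09 = $340.82
Taxable wages = $3786.85 − $340.82 = $3446.03
Local income tax: $3446.03 × 0.01 = $34.46
State tax withheld: $3446.03 × 0.07 = $241.22
State disability insurance: $3786.85 × 0.0125 = $47.34
State unemployment insurance (employee share): $3786.85 × 0.005 = $18.93
Medicare tax: $3786.85 × 0.025 = $94.67
Employee stock purchase plan: $134.18
Dental plan: $255.74
Total deductions = $340.82 + $34.46 + $241.22 + $47.34 + $18.93 + $94.67 + $134.18 + $255.74 = $1167.36
Net pay = $3786.85 − $1167.36 = $2619.49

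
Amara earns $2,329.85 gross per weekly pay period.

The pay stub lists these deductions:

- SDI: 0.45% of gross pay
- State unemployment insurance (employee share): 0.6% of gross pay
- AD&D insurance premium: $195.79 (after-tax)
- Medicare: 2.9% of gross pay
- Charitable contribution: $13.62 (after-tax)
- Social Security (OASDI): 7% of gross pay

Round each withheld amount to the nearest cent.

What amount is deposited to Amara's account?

$1,865.32

Medicare: $2,329.85 × 0.029 = $67.57
Social Security (OASDI): $2,329.85 × 0.07 = $163.09
SDI: $2,329.85 × 0.0045 = $10.48
State unemployment insurance (employee share): $2,329.85 × 0.006 = $13.98
Charitable contribution: $13.62
AD&D insurance premium: $195.79
Total deductions = $67.57 + $163.09 + $10.48 + $13.98 + $13.62 + $195.79 = $464.53
Net pay = $2,329.85 − $464.53 = $1,865.32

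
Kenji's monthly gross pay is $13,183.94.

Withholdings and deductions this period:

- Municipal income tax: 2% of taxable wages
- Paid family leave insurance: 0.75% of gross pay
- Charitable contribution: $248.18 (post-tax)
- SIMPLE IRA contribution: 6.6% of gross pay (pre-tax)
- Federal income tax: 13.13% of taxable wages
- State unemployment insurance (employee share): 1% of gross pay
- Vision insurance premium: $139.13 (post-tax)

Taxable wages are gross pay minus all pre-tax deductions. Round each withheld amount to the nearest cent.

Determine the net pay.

$9,832.69

SIMPLE IRA contribution: $13,183.94 × 0.066 = $870.14
Taxable wages = $13,183.94 − $870.14 = $12,313.80
Federal income tax: $12,313.80 × 0.1313 = $1,616.80
Municipal income tax: $12,313.80 × 0.02 = $246.28
Paid family leave insurance: $13,183.94 × 0.0075 = $98.88
State unemployment insurance (employee share): $13,183.94 × 0.01 = $131.84
Charitable contribution: $248.18
Vision insurance premium: $139.13
Total deductions = $870.14 + $1,616.80 + $246.28 + $98.88 + $131.84 + $248.18 + $139.13 = $3,351.25
Net pay = $13,183.94 − $3,351.25 = $9,832.69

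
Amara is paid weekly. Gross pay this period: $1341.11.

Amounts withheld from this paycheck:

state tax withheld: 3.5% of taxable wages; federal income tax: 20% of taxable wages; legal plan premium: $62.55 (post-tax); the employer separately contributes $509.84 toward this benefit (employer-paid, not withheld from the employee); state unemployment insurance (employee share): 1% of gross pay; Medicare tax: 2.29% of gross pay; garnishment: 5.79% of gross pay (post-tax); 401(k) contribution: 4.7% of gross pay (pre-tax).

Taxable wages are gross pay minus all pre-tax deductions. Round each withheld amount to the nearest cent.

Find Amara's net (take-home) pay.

$793.41

401(k) contribution: $1341.11 × 0.047 = $63.03
Taxable wages = $1341.11 − $63.03 = $1278.08
State tax withheld: $1278.08 × 0.035 = $44.73
Federal income tax: $1278.08 × 0.2 = $255.62
State unemployment insurance (employee share): $1341.11 × 0.01 = $13.41
Medicare tax: $1341.11 × 0.0229 = $30.71
Garnishment: $1341.11 × 0.0579 = $77.65
Legal plan premium: $62.55
(Employer's $509.84 toward legal plan premium is not withheld from the employee.)
Total deductions = $63.03 + $44.73 + $255.62 + $13.41 + $30.71 + $77.65 + $62.55 = $547.70
Net pay = $1341.11 − $547.70 = $793.41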